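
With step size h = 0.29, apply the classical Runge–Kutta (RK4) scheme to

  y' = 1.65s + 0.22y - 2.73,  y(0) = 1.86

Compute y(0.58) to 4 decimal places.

RK4: k1 = f(s_n, y_n); k2 = f(s_n + h/2, y_n + (h/2)·k1); k3 = f(s_n + h/2, y_n + (h/2)·k2); k4 = f(s_n + h, y_n + h·k3); y_{n+1} = y_n + (h/6)·(k1 + 2k2 + 2k3 + k4).
s=0.000000, y=1.860000:
  k1 = f(0.000000, 1.860000) = -2.320800
  k2 = f(0.145000, 1.523484) = -2.155584
  k3 = f(0.145000, 1.547440) = -2.150313
  k4 = f(0.290000, 1.236409) = -1.979490
  y ← 1.860000 + (0.29/6)·(k1 + 2k2 + 2k3 + k4) = 1.235916
s=0.290000, y=1.235916:
  k1 = f(0.290000, 1.235916) = -1.979598
  k2 = f(0.435000, 0.948874) = -1.803498
  k3 = f(0.435000, 0.974409) = -1.797880
  k4 = f(0.580000, 0.714531) = -1.615803
  y ← 1.235916 + (0.29/6)·(k1 + 2k2 + 2k3 + k4) = 0.714005
y(0.58) ≈ 0.7140

0.7140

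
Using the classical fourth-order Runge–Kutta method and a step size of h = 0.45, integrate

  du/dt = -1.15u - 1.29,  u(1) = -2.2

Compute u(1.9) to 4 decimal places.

-1.5051

RK4: k1 = f(t_n, u_n); k2 = f(t_n + h/2, u_n + (h/2)·k1); k3 = f(t_n + h/2, u_n + (h/2)·k2); k4 = f(t_n + h, u_n + h·k3); u_{n+1} = u_n + (h/6)·(k1 + 2k2 + 2k3 + k4).
t=1.000000, u=-2.200000:
  k1 = f(1.000000, -2.200000) = 1.240000
  k2 = f(1.225000, -1.921000) = 0.919150
  k3 = f(1.225000, -1.993191) = 1.002170
  k4 = f(1.450000, -1.749024) = 0.721377
  u ← -2.200000 + (0.45/6)·(k1 + 2k2 + 2k3 + k4) = -1.764699
t=1.450000, u=-1.764699:
  k1 = f(1.450000, -1.764699) = 0.739404
  k2 = f(1.675000, -1.598333) = 0.548083
  k3 = f(1.675000, -1.641380) = 0.597587
  k4 = f(1.900000, -1.495785) = 0.430152
  u ← -1.764699 + (0.45/6)·(k1 + 2k2 + 2k3 + k4) = -1.505132
u(1.9) ≈ -1.5051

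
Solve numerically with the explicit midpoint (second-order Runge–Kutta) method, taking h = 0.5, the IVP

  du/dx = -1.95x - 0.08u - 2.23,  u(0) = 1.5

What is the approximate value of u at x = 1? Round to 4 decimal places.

-1.7136

Midpoint: k1 = f(x_n, u_n); k2 = f(x_n + h/2, u_n + (h/2)·k1); u_{n+1} = u_n + h·k2.
x=0.000000, u=1.500000:
  k1 = f(0.000000, 1.500000) = -2.350000
  k2 = f(0.250000, 0.912500) = -2.790500
  u ← 1.500000 + 0.5·(-2.790500) = 0.104750
x=0.500000, u=0.104750:
  k1 = f(0.500000, 0.104750) = -3.213380
  k2 = f(0.750000, -0.698595) = -3.636612
  u ← 0.104750 + 0.5·(-3.636612) = -1.713556
u(1) ≈ -1.7136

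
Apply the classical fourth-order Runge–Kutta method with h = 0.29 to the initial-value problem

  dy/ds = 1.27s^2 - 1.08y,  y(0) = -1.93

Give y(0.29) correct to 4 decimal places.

RK4: k1 = f(s_n, y_n); k2 = f(s_n + h/2, y_n + (h/2)·k1); k3 = f(s_n + h/2, y_n + (h/2)·k2); k4 = f(s_n + h, y_n + h·k3); y_{n+1} = y_n + (h/6)·(k1 + 2k2 + 2k3 + k4).
s=0.000000, y=-1.930000:
  k1 = f(0.000000, -1.930000) = 2.084400
  k2 = f(0.145000, -1.627762) = 1.784685
  k3 = f(0.145000, -1.671221) = 1.831620
  k4 = f(0.290000, -1.398830) = 1.617544
  y ← -1.930000 + (0.29/6)·(k1 + 2k2 + 2k3 + k4) = -1.401497
y(0.29) ≈ -1.4015

-1.4015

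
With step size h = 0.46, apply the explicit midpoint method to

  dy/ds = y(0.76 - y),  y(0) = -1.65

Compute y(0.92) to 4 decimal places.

Midpoint: k1 = f(s_n, y_n); k2 = f(s_n + h/2, y_n + (h/2)·k1); y_{n+1} = y_n + h·k2.
s=0.000000, y=-1.650000:
  k1 = f(0.000000, -1.650000) = -3.976500
  k2 = f(0.230000, -2.564595) = -8.526240
  y ← -1.650000 + 0.46·(-8.526240) = -5.572070
s=0.460000, y=-5.572070:
  k1 = f(0.460000, -5.572070) = -35.282740
  k2 = f(0.690000, -13.687101) = -197.738919
  y ← -5.572070 + 0.46·(-197.738919) = -96.531973
y(0.92) ≈ -96.5320

-96.5320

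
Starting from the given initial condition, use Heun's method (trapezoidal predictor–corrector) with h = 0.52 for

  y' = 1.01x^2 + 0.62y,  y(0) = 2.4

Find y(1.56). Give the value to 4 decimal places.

7.8987

Heun: k1 = f(x_n, y_n); k2 = f(x_n + h, y_n + h·k1); y_{n+1} = y_n + (h/2)·(k1 + k2).
x=0.000000, y=2.400000:
  k1 = f(0.000000, 2.400000) = 1.488000
  k2 = f(0.520000, 3.173760) = 2.240835
  y ← 2.400000 + (0.52/2)·(1.488000 + 2.240835) = 3.369497
x=0.520000, y=3.369497:
  k1 = f(0.520000, 3.369497) = 2.362192
  k2 = f(1.040000, 4.597837) = 3.943075
  y ← 3.369497 + (0.52/2)·(2.362192 + 3.943075) = 5.008867
x=1.040000, y=5.008867:
  k1 = f(1.040000, 5.008867) = 4.197913
  k2 = f(1.560000, 7.191782) = 6.916841
  y ← 5.008867 + (0.52/2)·(4.197913 + 6.916841) = 7.898703
y(1.56) ≈ 7.8987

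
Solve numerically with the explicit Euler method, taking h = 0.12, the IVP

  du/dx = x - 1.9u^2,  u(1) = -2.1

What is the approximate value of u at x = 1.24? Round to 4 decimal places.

Euler: u_{n+1} = u_n + h·f(x_n, u_n).
x=1.000000, u=-2.100000: f=-7.379000 → u ← -2.100000 + 0.12·(-7.379000) = -2.985480
x=1.120000, u=-2.985480: f=-15.814873 → u ← -2.985480 + 0.12·(-15.814873) = -4.883265
u(1.24) ≈ -4.8833

-4.8833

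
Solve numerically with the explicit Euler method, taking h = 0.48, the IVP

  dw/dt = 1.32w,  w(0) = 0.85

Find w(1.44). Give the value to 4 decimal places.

Euler: w_{n+1} = w_n + h·f(t_n, w_n).
t=0.000000, w=0.850000: f=1.122000 → w ← 0.850000 + 0.48·1.122000 = 1.388560
t=0.480000, w=1.388560: f=1.832899 → w ← 1.388560 + 0.48·1.832899 = 2.268352
t=0.960000, w=2.268352: f=2.994224 → w ← 2.268352 + 0.48·2.994224 = 3.705579
w(1.44) ≈ 3.7056

3.7056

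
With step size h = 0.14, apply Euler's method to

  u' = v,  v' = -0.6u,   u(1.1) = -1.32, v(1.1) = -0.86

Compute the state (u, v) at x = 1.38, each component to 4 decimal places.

-1.5453, -0.6281

Euler on (u,v): u_{n+1} = u_n + h·u', v_{n+1} = v_n + h·v'.
1.100000: (-1.320000, -0.860000); f=(-0.860000, 0.792000) → (-1.440400, -0.749120)
1.240000: (-1.440400, -0.749120); f=(-0.749120, 0.864240) → (-1.545277, -0.628126)
(u(1.38), v(1.38)) ≈ (-1.5453, -0.6281)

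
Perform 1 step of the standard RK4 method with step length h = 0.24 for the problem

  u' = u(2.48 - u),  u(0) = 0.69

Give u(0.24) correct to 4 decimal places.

RK4: k1 = f(x_n, u_n); k2 = f(x_n + h/2, u_n + (h/2)·k1); k3 = f(x_n + h/2, u_n + (h/2)·k2); k4 = f(x_n + h, u_n + h·k3); u_{n+1} = u_n + (h/6)·(k1 + 2k2 + 2k3 + k4).
x=0.000000, u=0.690000:
  k1 = f(0.000000, 0.690000) = 1.235100
  k2 = f(0.120000, 0.838212) = 1.376166
  k3 = f(0.120000, 0.855140) = 1.389483
  k4 = f(0.240000, 1.023476) = 1.490717
  u ← 0.690000 + (0.24/6)·(k1 + 2k2 + 2k3 + k4) = 1.020285
u(0.24) ≈ 1.0203

1.0203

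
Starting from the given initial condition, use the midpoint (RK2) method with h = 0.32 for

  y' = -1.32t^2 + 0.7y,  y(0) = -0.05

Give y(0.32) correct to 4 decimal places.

Midpoint: k1 = f(t_n, y_n); k2 = f(t_n + h/2, y_n + (h/2)·k1); y_{n+1} = y_n + h·k2.
t=0.000000, y=-0.050000:
  k1 = f(0.000000, -0.050000) = -0.035000
  k2 = f(0.160000, -0.055600) = -0.072712
  y ← -0.050000 + 0.32·(-0.072712) = -0.073268
y(0.32) ≈ -0.0733

-0.0733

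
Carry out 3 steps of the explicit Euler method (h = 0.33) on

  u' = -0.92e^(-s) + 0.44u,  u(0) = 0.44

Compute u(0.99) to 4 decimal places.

Euler: u_{n+1} = u_n + h·f(s_n, u_n).
s=0.000000, u=0.440000: f=-0.726400 → u ← 0.440000 + 0.33·(-0.726400) = 0.200288
s=0.330000, u=0.200288: f=-0.573283 → u ← 0.200288 + 0.33·(-0.573283) = 0.011105
s=0.660000, u=0.011105: f=-0.470617 → u ← 0.011105 + 0.33·(-0.470617) = -0.144199
u(0.99) ≈ -0.1442

-0.1442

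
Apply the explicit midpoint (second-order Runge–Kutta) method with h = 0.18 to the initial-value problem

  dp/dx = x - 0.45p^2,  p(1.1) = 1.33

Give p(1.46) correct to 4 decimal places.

Midpoint: k1 = f(x_n, p_n); k2 = f(x_n + h/2, p_n + (h/2)·k1); p_{n+1} = p_n + h·k2.
x=1.100000, p=1.330000:
  k1 = f(1.100000, 1.330000) = 0.303995
  k2 = f(1.190000, 1.357360) = 0.360909
  p ← 1.330000 + 0.18·0.360909 = 1.394964
x=1.280000, p=1.394964:
  k1 = f(1.280000, 1.394964) = 0.404334
  k2 = f(1.370000, 1.431354) = 0.448052
  p ← 1.394964 + 0.18·0.448052 = 1.475613
p(1.46) ≈ 1.4756

1.4756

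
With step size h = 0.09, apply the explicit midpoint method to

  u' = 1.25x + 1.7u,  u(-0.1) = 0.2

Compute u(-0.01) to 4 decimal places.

0.2259

Midpoint: k1 = f(x_n, u_n); k2 = f(x_n + h/2, u_n + (h/2)·k1); u_{n+1} = u_n + h·k2.
x=-0.100000, u=0.200000:
  k1 = f(-0.100000, 0.200000) = 0.215000
  k2 = f(-0.055000, 0.209675) = 0.287697
  u ← 0.200000 + 0.09·0.287697 = 0.225893
u(-0.01) ≈ 0.2259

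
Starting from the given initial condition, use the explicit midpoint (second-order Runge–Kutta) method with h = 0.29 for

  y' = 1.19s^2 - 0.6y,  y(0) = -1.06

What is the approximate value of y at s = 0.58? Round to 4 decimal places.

Midpoint: k1 = f(s_n, y_n); k2 = f(s_n + h/2, y_n + (h/2)·k1); y_{n+1} = y_n + h·k2.
s=0.000000, y=-1.060000:
  k1 = f(0.000000, -1.060000) = 0.636000
  k2 = f(0.145000, -0.967780) = 0.605688
  y ← -1.060000 + 0.29·0.605688 = -0.884351
s=0.290000, y=-0.884351:
  k1 = f(0.290000, -0.884351) = 0.630689
  k2 = f(0.435000, -0.792901) = 0.700918
  y ← -0.884351 + 0.29·0.700918 = -0.681084
y(0.58) ≈ -0.6811

-0.6811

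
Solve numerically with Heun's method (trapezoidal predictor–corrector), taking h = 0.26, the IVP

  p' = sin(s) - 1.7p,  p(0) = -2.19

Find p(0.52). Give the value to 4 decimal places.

-0.8364

Heun: k1 = f(s_n, p_n); k2 = f(s_n + h, p_n + h·k1); p_{n+1} = p_n + (h/2)·(k1 + k2).
s=0.000000, p=-2.190000:
  k1 = f(0.000000, -2.190000) = 3.723000
  k2 = f(0.260000, -1.222020) = 2.334515
  p ← -2.190000 + (0.26/2)·(3.723000 + 2.334515) = -1.402523
s=0.260000, p=-1.402523:
  k1 = f(0.260000, -1.402523) = 2.641370
  k2 = f(0.520000, -0.715767) = 1.713684
  p ← -1.402523 + (0.26/2)·(2.641370 + 1.713684) = -0.836366
p(0.52) ≈ -0.8364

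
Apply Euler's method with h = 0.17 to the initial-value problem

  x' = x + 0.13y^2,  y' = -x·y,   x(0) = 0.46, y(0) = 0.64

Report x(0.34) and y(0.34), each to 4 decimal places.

0.6480, 0.5351

Euler on (x,y): x_{n+1} = x_n + h·x', y_{n+1} = y_n + h·y'.
0.000000: (0.460000, 0.640000); f=(0.513248, -0.294400) → (0.547252, 0.589952)
0.170000: (0.547252, 0.589952); f=(0.592498, -0.322853) → (0.647977, 0.535067)
(x(0.34), y(0.34)) ≈ (0.6480, 0.5351)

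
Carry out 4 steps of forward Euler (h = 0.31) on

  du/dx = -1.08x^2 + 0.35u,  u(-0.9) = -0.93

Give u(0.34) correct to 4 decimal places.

Euler: u_{n+1} = u_n + h·f(x_n, u_n).
x=-0.900000, u=-0.930000: f=-1.200300 → u ← -0.930000 + 0.31·(-1.200300) = -1.302093
x=-0.590000, u=-1.302093: f=-0.831681 → u ← -1.302093 + 0.31·(-0.831681) = -1.559914
x=-0.280000, u=-1.559914: f=-0.630642 → u ← -1.559914 + 0.31·(-0.630642) = -1.755413
x=0.030000, u=-1.755413: f=-0.615367 → u ← -1.755413 + 0.31·(-0.615367) = -1.946177
u(0.34) ≈ -1.9462

-1.9462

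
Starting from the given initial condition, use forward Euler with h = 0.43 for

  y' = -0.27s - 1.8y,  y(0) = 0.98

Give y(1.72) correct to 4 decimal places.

-0.1723

Euler: y_{n+1} = y_n + h·f(s_n, y_n).
s=0.000000, y=0.980000: f=-1.764000 → y ← 0.980000 + 0.43·(-1.764000) = 0.221480
s=0.430000, y=0.221480: f=-0.514764 → y ← 0.221480 + 0.43·(-0.514764) = 0.000131
s=0.860000, y=0.000131: f=-0.232437 → y ← 0.000131 + 0.43·(-0.232437) = -0.099816
s=1.290000, y=-0.099816: f=-0.168631 → y ← -0.099816 + 0.43·(-0.168631) = -0.172327
y(1.72) ≈ -0.1723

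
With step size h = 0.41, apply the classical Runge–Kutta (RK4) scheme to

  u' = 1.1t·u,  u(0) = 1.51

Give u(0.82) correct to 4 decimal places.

RK4: k1 = f(t_n, u_n); k2 = f(t_n + h/2, u_n + (h/2)·k1); k3 = f(t_n + h/2, u_n + (h/2)·k2); k4 = f(t_n + h, u_n + h·k3); u_{n+1} = u_n + (h/6)·(k1 + 2k2 + 2k3 + k4).
t=0.000000, u=1.510000:
  k1 = f(0.000000, 1.510000) = 0.000000
  k2 = f(0.205000, 1.510000) = 0.340505
  k3 = f(0.205000, 1.579804) = 0.356246
  k4 = f(0.410000, 1.656061) = 0.746883
  u ← 1.510000 + (0.41/6)·(k1 + 2k2 + 2k3 + k4) = 1.656260
t=0.410000, u=1.656260:
  k1 = f(0.410000, 1.656260) = 0.746973
  k2 = f(0.615000, 1.809389) = 1.224052
  k3 = f(0.615000, 1.907190) = 1.290214
  k4 = f(0.820000, 2.185247) = 1.971093
  u ← 1.656260 + (0.41/6)·(k1 + 2k2 + 2k3 + k4) = 2.185610
u(0.82) ≈ 2.1856

2.1856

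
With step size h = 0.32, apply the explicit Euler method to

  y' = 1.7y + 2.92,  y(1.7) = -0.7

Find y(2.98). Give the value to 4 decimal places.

Euler: y_{n+1} = y_n + h·f(x_n, y_n).
x=1.700000, y=-0.700000: f=1.730000 → y ← -0.700000 + 0.32·1.730000 = -0.146400
x=2.020000, y=-0.146400: f=2.671120 → y ← -0.146400 + 0.32·2.671120 = 0.708358
x=2.340000, y=0.708358: f=4.124209 → y ← 0.708358 + 0.32·4.124209 = 2.028105
x=2.660000, y=2.028105: f=6.367779 → y ← 2.028105 + 0.32·6.367779 = 4.065795
y(2.98) ≈ 4.0658

4.0658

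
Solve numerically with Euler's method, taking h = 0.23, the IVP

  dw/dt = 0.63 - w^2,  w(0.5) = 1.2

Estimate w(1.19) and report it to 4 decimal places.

Euler: w_{n+1} = w_n + h·f(t_n, w_n).
t=0.500000, w=1.200000: f=-0.810000 → w ← 1.200000 + 0.23·(-0.810000) = 1.013700
t=0.730000, w=1.013700: f=-0.397588 → w ← 1.013700 + 0.23·(-0.397588) = 0.922255
t=0.960000, w=0.922255: f=-0.220554 → w ← 0.922255 + 0.23·(-0.220554) = 0.871527
w(1.19) ≈ 0.8715

0.8715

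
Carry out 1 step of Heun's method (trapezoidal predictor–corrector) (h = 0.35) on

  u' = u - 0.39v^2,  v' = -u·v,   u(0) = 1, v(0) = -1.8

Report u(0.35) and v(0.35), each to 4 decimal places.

1.0193, -1.2991

Heun on (u,v): k1 = f(s_n, state_n); k2 = f(s_n + h, state_n + h·k1); state_{n+1} = state_n + (h/2)·(k1 + k2).
0.000000: (1.000000, -1.800000)
  k1 = (-0.263600, 1.800000)
  predictor → (0.907740, -1.170000)
  k2 = (0.373869, 1.062056)
  → (1.019297, -1.299140)
(u(0.35), v(0.35)) ≈ (1.0193, -1.2991)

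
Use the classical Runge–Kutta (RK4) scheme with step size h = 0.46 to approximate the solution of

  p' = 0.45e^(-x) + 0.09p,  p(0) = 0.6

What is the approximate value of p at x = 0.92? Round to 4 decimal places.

0.9358

RK4: k1 = f(x_n, p_n); k2 = f(x_n + h/2, p_n + (h/2)·k1); k3 = f(x_n + h/2, p_n + (h/2)·k2); k4 = f(x_n + h, p_n + h·k3); p_{n+1} = p_n + (h/6)·(k1 + 2k2 + 2k3 + k4).
x=0.000000, p=0.600000:
  k1 = f(0.000000, 0.600000) = 0.504000
  k2 = f(0.230000, 0.715920) = 0.421973
  k3 = f(0.230000, 0.697054) = 0.420275
  k4 = f(0.460000, 0.793326) = 0.355477
  p ← 0.600000 + (0.46/6)·(k1 + 2k2 + 2k3 + k4) = 0.795038
x=0.460000, p=0.795038:
  k1 = f(0.460000, 0.795038) = 0.355631
  k2 = f(0.690000, 0.876833) = 0.304624
  k3 = f(0.690000, 0.865101) = 0.303568
  k4 = f(0.920000, 0.934679) = 0.263455
  p ← 0.795038 + (0.46/6)·(k1 + 2k2 + 2k3 + k4) = 0.935757
p(0.92) ≈ 0.9358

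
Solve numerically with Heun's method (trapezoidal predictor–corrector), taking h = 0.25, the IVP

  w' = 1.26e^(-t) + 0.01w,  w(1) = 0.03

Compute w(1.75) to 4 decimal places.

0.2771

Heun: k1 = f(t_n, w_n); k2 = f(t_n + h, w_n + h·k1); w_{n+1} = w_n + (h/2)·(k1 + k2).
t=1.000000, w=0.030000:
  k1 = f(1.000000, 0.030000) = 0.463828
  k2 = f(1.250000, 0.145957) = 0.362456
  w ← 0.030000 + (0.25/2)·(0.463828 + 0.362456) = 0.133285
t=1.250000, w=0.133285:
  k1 = f(1.250000, 0.133285) = 0.362329
  k2 = f(1.500000, 0.223868) = 0.283383
  w ← 0.133285 + (0.25/2)·(0.362329 + 0.283383) = 0.213999
t=1.500000, w=0.213999:
  k1 = f(1.500000, 0.213999) = 0.283284
  k2 = f(1.750000, 0.284820) = 0.221803
  w ← 0.213999 + (0.25/2)·(0.283284 + 0.221803) = 0.277135
w(1.75) ≈ 0.2771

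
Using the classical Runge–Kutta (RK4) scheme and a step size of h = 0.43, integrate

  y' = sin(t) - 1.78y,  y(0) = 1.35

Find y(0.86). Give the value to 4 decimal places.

RK4: k1 = f(t_n, y_n); k2 = f(t_n + h/2, y_n + (h/2)·k1); k3 = f(t_n + h/2, y_n + (h/2)·k2); k4 = f(t_n + h, y_n + h·k3); y_{n+1} = y_n + (h/6)·(k1 + 2k2 + 2k3 + k4).
t=0.000000, y=1.350000:
  k1 = f(0.000000, 1.350000) = -2.403000
  k2 = f(0.215000, 0.833355) = -1.270024
  k3 = f(0.215000, 1.076945) = -1.703614
  k4 = f(0.430000, 0.617446) = -0.682183
  y ← 1.350000 + (0.43/6)·(k1 + 2k2 + 2k3 + k4) = 0.702674
t=0.430000, y=0.702674:
  k1 = f(0.430000, 0.702674) = -0.833888
  k2 = f(0.645000, 0.523388) = -0.330432
  k3 = f(0.645000, 0.631631) = -0.523105
  k4 = f(0.860000, 0.477739) = -0.092532
  y ← 0.702674 + (0.43/6)·(k1 + 2k2 + 2k3 + k4) = 0.513940
y(0.86) ≈ 0.5139

0.5139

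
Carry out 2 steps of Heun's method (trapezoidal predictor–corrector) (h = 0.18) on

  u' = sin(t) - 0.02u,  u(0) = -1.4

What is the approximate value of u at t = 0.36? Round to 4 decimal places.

-1.3261

Heun: k1 = f(t_n, u_n); k2 = f(t_n + h, u_n + h·k1); u_{n+1} = u_n + (h/2)·(k1 + k2).
t=0.000000, u=-1.400000:
  k1 = f(0.000000, -1.400000) = 0.028000
  k2 = f(0.180000, -1.394960) = 0.206929
  u ← -1.400000 + (0.18/2)·(0.028000 + 0.206929) = -1.378856
t=0.180000, u=-1.378856:
  k1 = f(0.180000, -1.378856) = 0.206607
  k2 = f(0.360000, -1.341667) = 0.379108
  u ← -1.378856 + (0.18/2)·(0.206607 + 0.379108) = -1.326142
u(0.36) ≈ -1.3261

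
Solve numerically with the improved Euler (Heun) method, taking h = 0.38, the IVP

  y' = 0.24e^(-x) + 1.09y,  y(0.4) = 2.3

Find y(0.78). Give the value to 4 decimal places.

3.5141

Heun: k1 = f(x_n, y_n); k2 = f(x_n + h, y_n + h·k1); y_{n+1} = y_n + (h/2)·(k1 + k2).
x=0.400000, y=2.300000:
  k1 = f(0.400000, 2.300000) = 2.667877
  k2 = f(0.780000, 3.313793) = 3.722052
  y ← 2.300000 + (0.38/2)·(2.667877 + 3.722052) = 3.514086
y(0.78) ≈ 3.5141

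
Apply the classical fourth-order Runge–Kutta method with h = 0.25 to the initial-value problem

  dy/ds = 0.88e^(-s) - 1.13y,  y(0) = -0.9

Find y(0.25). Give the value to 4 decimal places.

-0.5100

RK4: k1 = f(s_n, y_n); k2 = f(s_n + h/2, y_n + (h/2)·k1); k3 = f(s_n + h/2, y_n + (h/2)·k2); k4 = f(s_n + h, y_n + h·k3); y_{n+1} = y_n + (h/6)·(k1 + 2k2 + 2k3 + k4).
s=0.000000, y=-0.900000:
  k1 = f(0.000000, -0.900000) = 1.897000
  k2 = f(0.125000, -0.662875) = 1.525646
  k3 = f(0.125000, -0.709294) = 1.578100
  k4 = f(0.250000, -0.505475) = 1.256532
  y ← -0.900000 + (0.25/6)·(k1 + 2k2 + 2k3 + k4) = -0.509957
y(0.25) ≈ -0.5100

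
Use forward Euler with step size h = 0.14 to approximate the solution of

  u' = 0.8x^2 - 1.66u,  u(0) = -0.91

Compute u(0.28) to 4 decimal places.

Euler: u_{n+1} = u_n + h·f(x_n, u_n).
x=0.000000, u=-0.910000: f=1.510600 → u ← -0.910000 + 0.14·1.510600 = -0.698516
x=0.140000, u=-0.698516: f=1.175217 → u ← -0.698516 + 0.14·1.175217 = -0.533986
u(0.28) ≈ -0.5340

-0.5340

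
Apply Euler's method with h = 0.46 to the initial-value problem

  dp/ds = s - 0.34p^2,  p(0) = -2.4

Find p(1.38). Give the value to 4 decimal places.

-7.9636

Euler: p_{n+1} = p_n + h·f(s_n, p_n).
s=0.000000, p=-2.400000: f=-1.958400 → p ← -2.400000 + 0.46·(-1.958400) = -3.300864
s=0.460000, p=-3.300864: f=-3.244539 → p ← -3.300864 + 0.46·(-3.244539) = -4.793352
s=0.920000, p=-4.793352: f=-6.891916 → p ← -4.793352 + 0.46·(-6.891916) = -7.963633
p(1.38) ≈ -7.9636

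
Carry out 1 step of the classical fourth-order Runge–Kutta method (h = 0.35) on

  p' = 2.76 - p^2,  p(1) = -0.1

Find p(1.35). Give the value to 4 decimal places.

RK4: k1 = f(t_n, p_n); k2 = f(t_n + h/2, p_n + (h/2)·k1); k3 = f(t_n + h/2, p_n + (h/2)·k2); k4 = f(t_n + h, p_n + h·k3); p_{n+1} = p_n + (h/6)·(k1 + 2k2 + 2k3 + k4).
t=1.000000, p=-0.100000:
  k1 = f(1.000000, -0.100000) = 2.750000
  k2 = f(1.175000, 0.381250) = 2.614648
  k3 = f(1.175000, 0.357563) = 2.632148
  k4 = f(1.350000, 0.821252) = 2.085545
  p ← -0.100000 + (0.35/6)·(k1 + 2k2 + 2k3 + k4) = 0.794200
p(1.35) ≈ 0.7942

0.7942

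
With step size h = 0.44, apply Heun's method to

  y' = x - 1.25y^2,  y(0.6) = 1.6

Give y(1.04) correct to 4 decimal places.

1.1996

Heun: k1 = f(x_n, y_n); k2 = f(x_n + h, y_n + h·k1); y_{n+1} = y_n + (h/2)·(k1 + k2).
x=0.600000, y=1.600000:
  k1 = f(0.600000, 1.600000) = -2.600000
  k2 = f(1.040000, 0.456000) = 0.780080
  y ← 1.600000 + (0.44/2)·(-2.600000 + 0.780080) = 1.199618
y(1.04) ≈ 1.1996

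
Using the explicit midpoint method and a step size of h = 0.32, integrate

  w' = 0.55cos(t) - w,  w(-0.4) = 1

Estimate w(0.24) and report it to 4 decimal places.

0.7881

Midpoint: k1 = f(t_n, w_n); k2 = f(t_n + h/2, w_n + (h/2)·k1); w_{n+1} = w_n + h·k2.
t=-0.400000, w=1.000000:
  k1 = f(-0.400000, 1.000000) = -0.493416
  k2 = f(-0.240000, 0.921053) = -0.386817
  w ← 1.000000 + 0.32·(-0.386817) = 0.876218
t=-0.080000, w=0.876218:
  k1 = f(-0.080000, 0.876218) = -0.327977
  k2 = f(0.080000, 0.823742) = -0.275501
  w ← 0.876218 + 0.32·(-0.275501) = 0.788058
w(0.24) ≈ 0.7881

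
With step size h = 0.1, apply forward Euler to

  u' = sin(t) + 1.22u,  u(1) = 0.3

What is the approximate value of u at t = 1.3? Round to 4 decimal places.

Euler: u_{n+1} = u_n + h·f(t_n, u_n).
t=1.000000, u=0.300000: f=1.207471 → u ← 0.300000 + 0.1·1.207471 = 0.420747
t=1.100000, u=0.420747: f=1.404519 → u ← 0.420747 + 0.1·1.404519 = 0.561199
t=1.200000, u=0.561199: f=1.616702 → u ← 0.561199 + 0.1·1.616702 = 0.722869
u(1.3) ≈ 0.7229

0.7229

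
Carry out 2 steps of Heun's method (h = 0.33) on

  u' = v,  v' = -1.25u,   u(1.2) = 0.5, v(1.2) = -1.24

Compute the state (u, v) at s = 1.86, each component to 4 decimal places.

Heun on (u,v): k1 = f(s_n, state_n); k2 = f(s_n + h, state_n + h·k1); state_{n+1} = state_n + (h/2)·(k1 + k2).
1.200000: (0.500000, -1.240000)
  k1 = (-1.240000, -0.625000)
  predictor → (0.090800, -1.446250)
  k2 = (-1.446250, -0.113500)
  → (0.056769, -1.361852)
1.530000: (0.056769, -1.361852)
  k1 = (-1.361852, -0.070961)
  predictor → (-0.392643, -1.385270)
  k2 = (-1.385270, 0.490803)
  → (-0.396506, -1.292579)
(u(1.86), v(1.86)) ≈ (-0.3965, -1.2926)

-0.3965, -1.2926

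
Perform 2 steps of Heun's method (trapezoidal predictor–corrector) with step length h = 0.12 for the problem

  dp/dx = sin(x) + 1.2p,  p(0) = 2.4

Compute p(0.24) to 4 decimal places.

Heun: k1 = f(x_n, p_n); k2 = f(x_n + h, p_n + h·k1); p_{n+1} = p_n + (h/2)·(k1 + k2).
x=0.000000, p=2.400000:
  k1 = f(0.000000, 2.400000) = 2.880000
  k2 = f(0.120000, 2.745600) = 3.414432
  p ← 2.400000 + (0.12/2)·(2.880000 + 3.414432) = 2.777666
x=0.120000, p=2.777666:
  k1 = f(0.120000, 2.777666) = 3.452911
  k2 = f(0.240000, 3.192015) = 4.068121
  p ← 2.777666 + (0.12/2)·(3.452911 + 4.068121) = 3.228928
p(0.24) ≈ 3.2289

3.2289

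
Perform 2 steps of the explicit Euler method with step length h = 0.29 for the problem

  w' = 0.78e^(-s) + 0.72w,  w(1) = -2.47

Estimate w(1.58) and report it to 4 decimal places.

-3.4463

Euler: w_{n+1} = w_n + h·f(s_n, w_n).
s=1.000000, w=-2.470000: f=-1.491454 → w ← -2.470000 + 0.29·(-1.491454) = -2.902522
s=1.290000, w=-2.902522: f=-1.875104 → w ← -2.902522 + 0.29·(-1.875104) = -3.446302
w(1.58) ≈ -3.4463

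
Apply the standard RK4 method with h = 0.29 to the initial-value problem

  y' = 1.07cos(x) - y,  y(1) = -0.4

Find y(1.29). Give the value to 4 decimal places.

-0.1902

RK4: k1 = f(x_n, y_n); k2 = f(x_n + h/2, y_n + (h/2)·k1); k3 = f(x_n + h/2, y_n + (h/2)·k2); k4 = f(x_n + h, y_n + h·k3); y_{n+1} = y_n + (h/6)·(k1 + 2k2 + 2k3 + k4).
x=1.000000, y=-0.400000:
  k1 = f(1.000000, -0.400000) = 0.978123
  k2 = f(1.145000, -0.258172) = 0.700131
  k3 = f(1.145000, -0.298481) = 0.740440
  k4 = f(1.290000, -0.185272) = 0.481792
  y ← -0.400000 + (0.29/6)·(k1 + 2k2 + 2k3 + k4) = -0.190182
y(1.29) ≈ -0.1902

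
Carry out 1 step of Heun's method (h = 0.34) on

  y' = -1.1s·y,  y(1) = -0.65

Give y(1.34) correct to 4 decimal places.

Heun: k1 = f(s_n, y_n); k2 = f(s_n + h, y_n + h·k1); y_{n+1} = y_n + (h/2)·(k1 + k2).
s=1.000000, y=-0.650000:
  k1 = f(1.000000, -0.650000) = 0.715000
  k2 = f(1.340000, -0.406900) = 0.599771
  y ← -0.650000 + (0.34/2)·(0.715000 + 0.599771) = -0.426489
y(1.34) ≈ -0.4265

-0.4265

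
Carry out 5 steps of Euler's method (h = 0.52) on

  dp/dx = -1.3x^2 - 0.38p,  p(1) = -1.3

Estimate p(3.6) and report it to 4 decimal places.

-13.2984

Euler: p_{n+1} = p_n + h·f(x_n, p_n).
x=1.000000, p=-1.300000: f=-0.806000 → p ← -1.300000 + 0.52·(-0.806000) = -1.719120
x=1.520000, p=-1.719120: f=-2.350254 → p ← -1.719120 + 0.52·(-2.350254) = -2.941252
x=2.040000, p=-2.941252: f=-4.292404 → p ← -2.941252 + 0.52·(-4.292404) = -5.173302
x=2.560000, p=-5.173302: f=-6.553825 → p ← -5.173302 + 0.52·(-6.553825) = -8.581291
x=3.080000, p=-8.581291: f=-9.071429 → p ← -8.581291 + 0.52·(-9.071429) = -13.298435
p(3.6) ≈ -13.2984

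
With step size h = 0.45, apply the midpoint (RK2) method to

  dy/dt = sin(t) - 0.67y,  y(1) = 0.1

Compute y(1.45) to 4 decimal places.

Midpoint: k1 = f(t_n, y_n); k2 = f(t_n + h/2, y_n + (h/2)·k1); y_{n+1} = y_n + h·k2.
t=1.000000, y=0.100000:
  k1 = f(1.000000, 0.100000) = 0.774471
  k2 = f(1.225000, 0.274256) = 0.757054
  y ← 0.100000 + 0.45·0.757054 = 0.440674
y(1.45) ≈ 0.4407

0.4407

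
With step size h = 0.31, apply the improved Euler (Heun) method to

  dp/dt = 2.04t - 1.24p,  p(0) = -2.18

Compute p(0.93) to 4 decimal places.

Heun: k1 = f(t_n, p_n); k2 = f(t_n + h, p_n + h·k1); p_{n+1} = p_n + (h/2)·(k1 + k2).
t=0.000000, p=-2.180000:
  k1 = f(0.000000, -2.180000) = 2.703200
  k2 = f(0.310000, -1.342008) = 2.296490
  p ← -2.180000 + (0.31/2)·(2.703200 + 2.296490) = -1.405048
t=0.310000, p=-1.405048:
  k1 = f(0.310000, -1.405048) = 2.374660
  k2 = f(0.620000, -0.668904) = 2.094240
  p ← -1.405048 + (0.31/2)·(2.374660 + 2.094240) = -0.712369
t=0.620000, p=-0.712369:
  k1 = f(0.620000, -0.712369) = 2.148137
  k2 = f(0.930000, -0.046446) = 1.954793
  p ← -0.712369 + (0.31/2)·(2.148137 + 1.954793) = -0.076414
p(0.93) ≈ -0.0764

-0.0764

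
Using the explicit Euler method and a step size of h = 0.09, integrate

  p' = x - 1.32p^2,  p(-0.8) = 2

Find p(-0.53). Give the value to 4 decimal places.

Euler: p_{n+1} = p_n + h·f(x_n, p_n).
x=-0.800000, p=2.000000: f=-6.080000 → p ← 2.000000 + 0.09·(-6.080000) = 1.452800
x=-0.710000, p=1.452800: f=-3.496029 → p ← 1.452800 + 0.09·(-3.496029) = 1.138157
x=-0.620000, p=1.138157: f=-2.329931 → p ← 1.138157 + 0.09·(-2.329931) = 0.928464
p(-0.53) ≈ 0.9285

0.9285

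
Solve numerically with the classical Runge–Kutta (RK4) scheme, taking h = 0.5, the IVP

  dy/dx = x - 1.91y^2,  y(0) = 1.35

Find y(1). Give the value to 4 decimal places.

RK4: k1 = f(x_n, y_n); k2 = f(x_n + h/2, y_n + (h/2)·k1); k3 = f(x_n + h/2, y_n + (h/2)·k2); k4 = f(x_n + h, y_n + h·k3); y_{n+1} = y_n + (h/6)·(k1 + 2k2 + 2k3 + k4).
x=0.000000, y=1.350000:
  k1 = f(0.000000, 1.350000) = -3.480975
  k2 = f(0.250000, 0.479756) = -0.189617
  k3 = f(0.250000, 1.302596) = -2.990803
  k4 = f(0.500000, -0.145402) = 0.459620
  y ← 1.350000 + (0.5/6)·(k1 + 2k2 + 2k3 + k4) = 0.568150
x=0.500000, y=0.568150:
  k1 = f(0.500000, 0.568150) = -0.116538
  k2 = f(0.750000, 0.539016) = 0.195072
  k3 = f(0.750000, 0.616918) = 0.023076
  k4 = f(1.000000, 0.579688) = 0.358166
  y ← 0.568150 + (0.5/6)·(k1 + 2k2 + 2k3 + k4) = 0.624644
y(1) ≈ 0.6246

0.6246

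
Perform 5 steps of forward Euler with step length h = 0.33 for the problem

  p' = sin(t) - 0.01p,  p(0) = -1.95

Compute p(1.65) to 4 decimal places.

Euler: p_{n+1} = p_n + h·f(t_n, p_n).
t=0.000000, p=-1.950000: f=0.019500 → p ← -1.950000 + 0.33·0.019500 = -1.943565
t=0.330000, p=-1.943565: f=0.343479 → p ← -1.943565 + 0.33·0.343479 = -1.830217
t=0.660000, p=-1.830217: f=0.631419 → p ← -1.830217 + 0.33·0.631419 = -1.621849
t=0.990000, p=-1.621849: f=0.852244 → p ← -1.621849 + 0.33·0.852244 = -1.340608
t=1.320000, p=-1.340608: f=0.982121 → p ← -1.340608 + 0.33·0.982121 = -1.016508
p(1.65) ≈ -1.0165

-1.0165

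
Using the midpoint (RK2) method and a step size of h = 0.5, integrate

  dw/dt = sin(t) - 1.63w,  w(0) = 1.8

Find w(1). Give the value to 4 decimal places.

Midpoint: k1 = f(t_n, w_n); k2 = f(t_n + h/2, w_n + (h/2)·k1); w_{n+1} = w_n + h·k2.
t=0.000000, w=1.800000:
  k1 = f(0.000000, 1.800000) = -2.934000
  k2 = f(0.250000, 1.066500) = -1.490991
  w ← 1.800000 + 0.5·(-1.490991) = 1.054504
t=0.500000, w=1.054504:
  k1 = f(0.500000, 1.054504) = -1.239417
  k2 = f(0.750000, 0.744650) = -0.532141
  w ← 1.054504 + 0.5·(-0.532141) = 0.788434
w(1) ≈ 0.7884

0.7884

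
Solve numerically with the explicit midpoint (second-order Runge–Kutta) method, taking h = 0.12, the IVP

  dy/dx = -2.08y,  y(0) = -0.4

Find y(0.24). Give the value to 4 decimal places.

Midpoint: k1 = f(x_n, y_n); k2 = f(x_n + h/2, y_n + (h/2)·k1); y_{n+1} = y_n + h·k2.
x=0.000000, y=-0.400000:
  k1 = f(0.000000, -0.400000) = 0.832000
  k2 = f(0.060000, -0.350080) = 0.728166
  y ← -0.400000 + 0.12·0.728166 = -0.312620
x=0.120000, y=-0.312620:
  k1 = f(0.120000, -0.312620) = 0.650250
  k2 = f(0.180000, -0.273605) = 0.569099
  y ← -0.312620 + 0.12·0.569099 = -0.244328
y(0.24) ≈ -0.2443

-0.2443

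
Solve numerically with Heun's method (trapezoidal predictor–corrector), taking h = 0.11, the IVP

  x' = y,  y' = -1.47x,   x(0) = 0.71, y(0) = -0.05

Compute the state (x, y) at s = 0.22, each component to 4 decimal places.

0.6739, -0.2758

Heun on (x,y): k1 = f(s_n, state_n); k2 = f(s_n + h, state_n + h·k1); state_{n+1} = state_n + (h/2)·(k1 + k2).
0.000000: (0.710000, -0.050000)
  k1 = (-0.050000, -1.043700)
  predictor → (0.704500, -0.164807)
  k2 = (-0.164807, -1.035615)
  → (0.698186, -0.164362)
0.110000: (0.698186, -0.164362)
  k1 = (-0.164362, -1.026333)
  predictor → (0.680106, -0.277259)
  k2 = (-0.277259, -0.999755)
  → (0.673896, -0.275797)
(x(0.22), y(0.22)) ≈ (0.6739, -0.2758)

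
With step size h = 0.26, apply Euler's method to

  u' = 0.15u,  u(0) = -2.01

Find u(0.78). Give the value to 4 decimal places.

-2.2545

Euler: u_{n+1} = u_n + h·f(t_n, u_n).
t=0.000000, u=-2.010000: f=-0.301500 → u ← -2.010000 + 0.26·(-0.301500) = -2.088390
t=0.260000, u=-2.088390: f=-0.313258 → u ← -2.088390 + 0.26·(-0.313258) = -2.169837
t=0.520000, u=-2.169837: f=-0.325476 → u ← -2.169837 + 0.26·(-0.325476) = -2.254461
u(0.78) ≈ -2.2545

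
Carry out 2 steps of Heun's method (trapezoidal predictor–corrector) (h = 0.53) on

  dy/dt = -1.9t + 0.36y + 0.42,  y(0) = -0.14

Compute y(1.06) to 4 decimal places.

-0.8401

Heun: k1 = f(t_n, y_n); k2 = f(t_n + h, y_n + h·k1); y_{n+1} = y_n + (h/2)·(k1 + k2).
t=0.000000, y=-0.140000:
  k1 = f(0.000000, -0.140000) = 0.369600
  k2 = f(0.530000, 0.055888) = -0.566880
  y ← -0.140000 + (0.53/2)·(0.369600 + (-0.566880)) = -0.192279
t=0.530000, y=-0.192279:
  k1 = f(0.530000, -0.192279) = -0.656221
  k2 = f(1.060000, -0.540076) = -1.788427
  y ← -0.192279 + (0.53/2)·(-0.656221 + (-1.788427)) = -0.840111
y(1.06) ≈ -0.8401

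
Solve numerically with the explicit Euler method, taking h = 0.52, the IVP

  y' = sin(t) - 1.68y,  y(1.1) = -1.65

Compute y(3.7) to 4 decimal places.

0.0186

Euler: y_{n+1} = y_n + h·f(t_n, y_n).
t=1.100000, y=-1.650000: f=3.663207 → y ← -1.650000 + 0.52·3.663207 = 0.254868
t=1.620000, y=0.254868: f=0.570612 → y ← 0.254868 + 0.52·0.570612 = 0.551586
t=2.140000, y=0.551586: f=-0.084334 → y ← 0.551586 + 0.52·(-0.084334) = 0.507732
t=2.660000, y=0.507732: f=-0.389799 → y ← 0.507732 + 0.52·(-0.389799) = 0.305037
t=3.180000, y=0.305037: f=-0.550860 → y ← 0.305037 + 0.52·(-0.550860) = 0.018590
y(3.7) ≈ 0.0186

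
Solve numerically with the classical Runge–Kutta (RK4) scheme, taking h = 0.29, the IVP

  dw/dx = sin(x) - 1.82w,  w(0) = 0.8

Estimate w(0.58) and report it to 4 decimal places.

0.3968

RK4: k1 = f(x_n, w_n); k2 = f(x_n + h/2, w_n + (h/2)·k1); k3 = f(x_n + h/2, w_n + (h/2)·k2); k4 = f(x_n + h, w_n + h·k3); w_{n+1} = w_n + (h/6)·(k1 + 2k2 + 2k3 + k4).
x=0.000000, w=0.800000:
  k1 = f(0.000000, 0.800000) = -1.456000
  k2 = f(0.145000, 0.588880) = -0.927269
  k3 = f(0.145000, 0.665546) = -1.066801
  k4 = f(0.290000, 0.490628) = -0.606990
  w ← 0.800000 + (0.29/6)·(k1 + 2k2 + 2k3 + k4) = 0.507529
x=0.290000, w=0.507529:
  k1 = f(0.290000, 0.507529) = -0.637750
  k2 = f(0.435000, 0.415055) = -0.333990
  k3 = f(0.435000, 0.459100) = -0.414152
  k4 = f(0.580000, 0.387425) = -0.157089
  w ← 0.507529 + (0.29/6)·(k1 + 2k2 + 2k3 + k4) = 0.396791
w(0.58) ≈ 0.3968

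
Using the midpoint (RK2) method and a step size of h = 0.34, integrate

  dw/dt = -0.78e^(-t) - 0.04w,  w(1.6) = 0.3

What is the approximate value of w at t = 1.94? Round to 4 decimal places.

Midpoint: k1 = f(t_n, w_n); k2 = f(t_n + h/2, w_n + (h/2)·k1); w_{n+1} = w_n + h·k2.
t=1.600000, w=0.300000:
  k1 = f(1.600000, 0.300000) = -0.169479
  k2 = f(1.770000, 0.271189) = -0.143707
  w ← 0.300000 + 0.34·(-0.143707) = 0.251140
w(1.94) ≈ 0.2511

0.2511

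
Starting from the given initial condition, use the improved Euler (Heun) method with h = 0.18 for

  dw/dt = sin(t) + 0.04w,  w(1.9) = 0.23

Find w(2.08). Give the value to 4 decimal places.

0.3960

Heun: k1 = f(t_n, w_n); k2 = f(t_n + h, w_n + h·k1); w_{n+1} = w_n + (h/2)·(k1 + k2).
t=1.900000, w=0.230000:
  k1 = f(1.900000, 0.230000) = 0.955500
  k2 = f(2.080000, 0.401990) = 0.889213
  w ← 0.230000 + (0.18/2)·(0.955500 + 0.889213) = 0.396024
w(2.08) ≈ 0.3960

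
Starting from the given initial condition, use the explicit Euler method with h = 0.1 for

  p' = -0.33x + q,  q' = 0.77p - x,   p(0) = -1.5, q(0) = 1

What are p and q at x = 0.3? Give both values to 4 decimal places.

Euler on (p,q): p_{n+1} = p_n + h·p', q_{n+1} = q_n + h·q'.
0.000000: (-1.500000, 1.000000); f=(1.000000, -1.155000) → (-1.400000, 0.884500)
0.100000: (-1.400000, 0.884500); f=(0.851500, -1.178000) → (-1.314850, 0.766700)
0.200000: (-1.314850, 0.766700); f=(0.700700, -1.212434) → (-1.244780, 0.645457)
(p(0.3), q(0.3)) ≈ (-1.2448, 0.6455)

-1.2448, 0.6455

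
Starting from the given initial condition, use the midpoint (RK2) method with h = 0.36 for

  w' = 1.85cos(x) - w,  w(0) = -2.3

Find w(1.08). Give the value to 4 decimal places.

0.1081

Midpoint: k1 = f(x_n, w_n); k2 = f(x_n + h/2, w_n + (h/2)·k1); w_{n+1} = w_n + h·k2.
x=0.000000, w=-2.300000:
  k1 = f(0.000000, -2.300000) = 4.150000
  k2 = f(0.180000, -1.553000) = 3.373111
  w ← -2.300000 + 0.36·3.373111 = -1.085680
x=0.360000, w=-1.085680:
  k1 = f(0.360000, -1.085680) = 2.817089
  k2 = f(0.540000, -0.578604) = 2.165365
  w ← -1.085680 + 0.36·2.165365 = -0.306149
x=0.720000, w=-0.306149:
  k1 = f(0.720000, -0.306149) = 1.696989
  k2 = f(0.900000, -0.000691) = 1.150669
  w ← -0.306149 + 0.36·1.150669 = 0.108092
w(1.08) ≈ 0.1081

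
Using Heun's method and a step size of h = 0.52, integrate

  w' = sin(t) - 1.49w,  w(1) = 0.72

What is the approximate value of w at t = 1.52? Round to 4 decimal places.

Heun: k1 = f(t_n, w_n); k2 = f(t_n + h, w_n + h·k1); w_{n+1} = w_n + (h/2)·(k1 + k2).
t=1.000000, w=0.720000:
  k1 = f(1.000000, 0.720000) = -0.231329
  k2 = f(1.520000, 0.599709) = 0.105144
  w ← 0.720000 + (0.52/2)·(-0.231329 + 0.105144) = 0.687192
w(1.52) ≈ 0.6872

0.6872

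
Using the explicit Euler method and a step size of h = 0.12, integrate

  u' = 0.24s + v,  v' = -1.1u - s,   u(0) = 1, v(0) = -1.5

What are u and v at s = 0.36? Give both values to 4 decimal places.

Euler on (u,v): u_{n+1} = u_n + h·u', v_{n+1} = v_n + h·v'.
0.000000: (1.000000, -1.500000); f=(-1.500000, -1.100000) → (0.820000, -1.632000)
0.120000: (0.820000, -1.632000); f=(-1.603200, -1.022000) → (0.627616, -1.754640)
0.240000: (0.627616, -1.754640); f=(-1.697040, -0.930378) → (0.423971, -1.866285)
(u(0.36), v(0.36)) ≈ (0.4240, -1.8663)

0.4240, -1.8663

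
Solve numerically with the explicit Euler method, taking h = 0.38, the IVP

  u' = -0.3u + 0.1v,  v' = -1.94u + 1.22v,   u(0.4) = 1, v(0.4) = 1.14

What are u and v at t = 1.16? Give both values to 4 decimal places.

0.8588, 0.6780

Euler on (u,v): u_{n+1} = u_n + h·u', v_{n+1} = v_n + h·v'.
0.400000: (1.000000, 1.140000); f=(-0.186000, -0.549200) → (0.929320, 0.931304)
0.780000: (0.929320, 0.931304); f=(-0.185666, -0.666690) → (0.858767, 0.677962)
(u(1.16), v(1.16)) ≈ (0.8588, 0.6780)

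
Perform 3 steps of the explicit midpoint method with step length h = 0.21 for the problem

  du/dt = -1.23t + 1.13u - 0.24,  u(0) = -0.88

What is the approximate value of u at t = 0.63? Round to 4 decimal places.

-2.3043

Midpoint: k1 = f(t_n, u_n); k2 = f(t_n + h/2, u_n + (h/2)·k1); u_{n+1} = u_n + h·k2.
t=0.000000, u=-0.880000:
  k1 = f(0.000000, -0.880000) = -1.234400
  k2 = f(0.105000, -1.009612) = -1.510012
  u ← -0.880000 + 0.21·(-1.510012) = -1.197102
t=0.210000, u=-1.197102:
  k1 = f(0.210000, -1.197102) = -1.851026
  k2 = f(0.315000, -1.391460) = -2.199800
  u ← -1.197102 + 0.21·(-2.199800) = -1.659060
t=0.420000, u=-1.659060:
  k1 = f(0.420000, -1.659060) = -2.631338
  k2 = f(0.525000, -1.935351) = -3.072697
  u ← -1.659060 + 0.21·(-3.072697) = -2.304327
u(0.63) ≈ -2.3043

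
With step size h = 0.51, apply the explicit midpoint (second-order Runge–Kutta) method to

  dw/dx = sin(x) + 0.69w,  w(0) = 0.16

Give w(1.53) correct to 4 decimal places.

Midpoint: k1 = f(x_n, w_n); k2 = f(x_n + h/2, w_n + (h/2)·k1); w_{n+1} = w_n + h·k2.
x=0.000000, w=0.160000:
  k1 = f(0.000000, 0.160000) = 0.110400
  k2 = f(0.255000, 0.188152) = 0.382070
  w ← 0.160000 + 0.51·0.382070 = 0.354856
x=0.510000, w=0.354856:
  k1 = f(0.510000, 0.354856) = 0.733028
  k2 = f(0.765000, 0.541778) = 1.066364
  w ← 0.354856 + 0.51·1.066364 = 0.898701
x=1.020000, w=0.898701:
  k1 = f(1.020000, 0.898701) = 1.472212
  k2 = f(1.275000, 1.274115) = 1.835710
  w ← 0.898701 + 0.51·1.835710 = 1.834913
w(1.53) ≈ 1.8349

1.8349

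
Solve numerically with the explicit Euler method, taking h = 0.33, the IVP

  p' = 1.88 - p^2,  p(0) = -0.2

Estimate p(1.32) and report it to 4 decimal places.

1.3599

Euler: p_{n+1} = p_n + h·f(t_n, p_n).
t=0.000000, p=-0.200000: f=1.840000 → p ← -0.200000 + 0.33·1.840000 = 0.407200
t=0.330000, p=0.407200: f=1.714188 → p ← 0.407200 + 0.33·1.714188 = 0.972882
t=0.660000, p=0.972882: f=0.933500 → p ← 0.972882 + 0.33·0.933500 = 1.280937
t=0.990000, p=1.280937: f=0.239200 → p ← 1.280937 + 0.33·0.239200 = 1.359873
p(1.32) ≈ 1.3599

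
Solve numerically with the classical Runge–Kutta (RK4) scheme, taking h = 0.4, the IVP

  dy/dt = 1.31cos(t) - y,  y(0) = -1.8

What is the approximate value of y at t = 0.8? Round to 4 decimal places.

-0.1773

RK4: k1 = f(t_n, y_n); k2 = f(t_n + h/2, y_n + (h/2)·k1); k3 = f(t_n + h/2, y_n + (h/2)·k2); k4 = f(t_n + h, y_n + h·k3); y_{n+1} = y_n + (h/6)·(k1 + 2k2 + 2k3 + k4).
t=0.000000, y=-1.800000:
  k1 = f(0.000000, -1.800000) = 3.110000
  k2 = f(0.200000, -1.178000) = 2.461887
  k3 = f(0.200000, -1.307623) = 2.591510
  k4 = f(0.400000, -0.763396) = 1.969986
  y ← -1.800000 + (0.4/6)·(k1 + 2k2 + 2k3 + k4) = -0.787548
t=0.400000, y=-0.787548:
  k1 = f(0.400000, -0.787548) = 1.994138
  k2 = f(0.600000, -0.388720) = 1.469910
  k3 = f(0.600000, -0.493566) = 1.574756
  k4 = f(0.800000, -0.157646) = 1.070332
  y ← -0.787548 + (0.4/6)·(k1 + 2k2 + 2k3 + k4) = -0.177295
y(0.8) ≈ -0.1773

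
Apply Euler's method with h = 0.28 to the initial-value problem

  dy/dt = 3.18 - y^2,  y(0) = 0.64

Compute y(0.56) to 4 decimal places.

Euler: y_{n+1} = y_n + h·f(t_n, y_n).
t=0.000000, y=0.640000: f=2.770400 → y ← 0.640000 + 0.28·2.770400 = 1.415712
t=0.280000, y=1.415712: f=1.175760 → y ← 1.415712 + 0.28·1.175760 = 1.744925
y(0.56) ≈ 1.7449

1.7449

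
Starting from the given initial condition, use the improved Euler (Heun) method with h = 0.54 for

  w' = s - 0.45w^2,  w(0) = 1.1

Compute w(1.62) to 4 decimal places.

Heun: k1 = f(s_n, w_n); k2 = f(s_n + h, w_n + h·k1); w_{n+1} = w_n + (h/2)·(k1 + k2).
s=0.000000, w=1.100000:
  k1 = f(0.000000, 1.100000) = -0.544500
  k2 = f(0.540000, 0.805970) = 0.247686
  w ← 1.100000 + (0.54/2)·(-0.544500 + 0.247686) = 1.019860
s=0.540000, w=1.019860:
  k1 = f(0.540000, 1.019860) = 0.071948
  k2 = f(1.080000, 1.058712) = 0.575608
  w ← 1.019860 + (0.54/2)·(0.071948 + 0.575608) = 1.194700
s=1.080000, w=1.194700:
  k1 = f(1.080000, 1.194700) = 0.437711
  k2 = f(1.620000, 1.431064) = 0.698425
  w ← 1.194700 + (0.54/2)·(0.437711 + 0.698425) = 1.501457
w(1.62) ≈ 1.5015

1.5015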